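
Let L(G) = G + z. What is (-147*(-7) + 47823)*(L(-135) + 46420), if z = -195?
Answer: 2251588680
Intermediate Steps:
L(G) = -195 + G (L(G) = G - 195 = -195 + G)
(-147*(-7) + 47823)*(L(-135) + 46420) = (-147*(-7) + 47823)*((-195 - 135) + 46420) = (1029 + 47823)*(-330 + 46420) = 48852*46090 = 2251588680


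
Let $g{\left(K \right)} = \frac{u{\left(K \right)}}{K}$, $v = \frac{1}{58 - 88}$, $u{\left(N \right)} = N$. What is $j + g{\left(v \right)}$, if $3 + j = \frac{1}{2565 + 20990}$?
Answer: $- \frac{47109}{23555} \approx -2.0$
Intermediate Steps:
$j = - \frac{70664}{23555}$ ($j = -3 + \frac{1}{2565 + 20990} = -3 + \frac{1}{23555} = - \frac{70664}{23555} \approx -3.0$)
$v = - \frac{1}{30}$ ($v = \frac{1}{-30} = - \frac{1}{30} \approx -0.033333$)
$g{\left(K \right)} = 1$ ($g{\left(K \right)} = \frac{K}{K} = 1$)
$j + g{\left(v \right)} = - \frac{70664}{23555} + 1 = - \frac{47109}{23555}$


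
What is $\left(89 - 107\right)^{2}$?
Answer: $324$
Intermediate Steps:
$\left(89 - 107\right)^{2} = \left(-18\right)^{2} = 324$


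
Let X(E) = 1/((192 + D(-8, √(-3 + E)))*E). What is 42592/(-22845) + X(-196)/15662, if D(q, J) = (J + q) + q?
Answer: (-130746877184*√199 + 23011450407229*I)/(70128484440*(√199 - 176*I)) ≈ -1.8644 + 1.1642e-10*I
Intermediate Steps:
D(q, J) = J + 2*q
X(E) = 1/(E*(176 + √(-3 + E))) (X(E) = 1/((192 + (√(-3 + E) + 2*(-8)))*E) = 1/((192 + (√(-3 + E) - 16))*E) = 1/((192 + (-16 + √(-3 + E)))*E) = 1/((176 + √(-3 + E))*E) = 1/(E*(176 + √(-3 + E))))
42592/(-22845) + X(-196)/15662 = 42592/(-22845) + (1/((-196)*(176 + √(-3 - 196))))/15662 = 42592*(-1/22845) - 1/(196*(176 + √(-199)))*(1/15662) = -42592/22845 - 1/(196*(176 + I*√199))*(1/15662) = -42592/22845 - 1/(3069752*(176 + I*√199))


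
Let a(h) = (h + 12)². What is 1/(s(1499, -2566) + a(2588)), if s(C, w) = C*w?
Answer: 1/2913566 ≈ 3.4322e-7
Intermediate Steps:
a(h) = (12 + h)²
1/(s(1499, -2566) + a(2588)) = 1/(1499*(-2566) + (12 + 2588)²) = 1/(-3846434 + 2600²) = 1/(-3846434 + 6760000) = 1/2913566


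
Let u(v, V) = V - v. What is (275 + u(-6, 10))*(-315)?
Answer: -91665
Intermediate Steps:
(275 + u(-6, 10))*(-315) = (275 + (10 - 1*(-6)))*(-315) = (275 + (10 + 6))*(-315) = (275 + 16)*(-315) = 291*(-315) = -91665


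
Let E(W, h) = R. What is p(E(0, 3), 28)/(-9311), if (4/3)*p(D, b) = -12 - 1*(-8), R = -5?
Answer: 3/9311 ≈ 0.00032220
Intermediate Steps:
E(W, h) = -5
p(D, b) = -3 (p(D, b) = 3*(-12 - 1*(-8))/4 = 3*(-12 + 8)/4 = (¾)*(-4) = -3)
p(E(0, 3), 28)/(-9311) = -3/(-9311) = -3*(-1/9311) = 3/9311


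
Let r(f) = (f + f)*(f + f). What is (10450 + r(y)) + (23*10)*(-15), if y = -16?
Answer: 8024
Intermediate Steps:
r(f) = 4*f**2 (r(f) = (2*f)*(2*f) = 4*f**2)
(10450 + r(y)) + (23*10)*(-15) = (10450 + 4*(-16)**2) + (23*10)*(-15) = (10450 + 4*256) + 230*(-15) = (10450 + 1024) - 3450 = 11474 - 3450 = 8024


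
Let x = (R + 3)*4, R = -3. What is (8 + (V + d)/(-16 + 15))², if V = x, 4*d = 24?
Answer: 4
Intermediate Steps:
d = 6 (d = (¼)*24 = 6)
x = 0 (x = (-3 + 3)*4 = 0*4 = 0)
V = 0
(8 + (V + d)/(-16 + 15))² = (8 + (0 + 6)/(-16 + 15))² = (8 + 6/(-1))² = (8 + 6*(-1))² = (8 - 6)² = 2² = 4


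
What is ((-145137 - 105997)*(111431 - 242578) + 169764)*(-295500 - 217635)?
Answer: -16900429868468370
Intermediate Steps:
((-145137 - 105997)*(111431 - 242578) + 169764)*(-295500 - 217635) = (-251134*(-131147) + 169764)*(-513135) = (32935470698 + 169764)*(-513135) = 32935640462*(-513135) = -16900429868468370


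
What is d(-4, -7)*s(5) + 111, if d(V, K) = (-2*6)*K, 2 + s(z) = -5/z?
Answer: -141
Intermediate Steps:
s(z) = -2 - 5/z
d(V, K) = -12*K
d(-4, -7)*s(5) + 111 = (-12*(-7))*(-2 - 5/5) + 111 = 84*(-2 - 5*1/5) + 111 = 84*(-2 - 1) + 111 = 84*(-3) + 111 = -252 + 111 = -141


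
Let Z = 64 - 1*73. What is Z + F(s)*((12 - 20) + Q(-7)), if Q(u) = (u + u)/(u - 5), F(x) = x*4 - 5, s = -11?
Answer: 1955/6 ≈ 325.83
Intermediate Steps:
F(x) = -5 + 4*x (F(x) = 4*x - 5 = -5 + 4*x)
Q(u) = 2*u/(-5 + u) (Q(u) = (2*u)/(-5 + u) = 2*u/(-5 + u))
Z = -9 (Z = 64 - 73 = -9)
Z + F(s)*((12 - 20) + Q(-7)) = -9 + (-5 + 4*(-11))*((12 - 20) + 2*(-7)/(-5 - 7)) = -9 + (-5 - 44)*(-8 + 2*(-7)/(-12)) = -9 - 49*(-8 + 2*(-7)*(-1/12)) = -9 - 49*(-8 + 7/6) = -9 - 49*(-41/6) = -9 + 2009/6 = 1955/6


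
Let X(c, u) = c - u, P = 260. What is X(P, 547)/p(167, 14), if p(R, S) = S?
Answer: -41/2 ≈ -20.500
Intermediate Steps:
X(P, 547)/p(167, 14) = (260 - 1*547)/14 = (260 - 547)*(1/14) = -287*1/14 = -41/2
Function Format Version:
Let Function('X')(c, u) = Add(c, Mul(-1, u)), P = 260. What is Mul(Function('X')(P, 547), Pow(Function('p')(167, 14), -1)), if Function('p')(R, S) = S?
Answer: Rational(-41, 2) ≈ -20.500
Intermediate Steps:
Mul(Function('X')(P, 547), Pow(Function('p')(167, 14), -1)) = Mul(Add(260, Mul(-1, 547)), Pow(14, -1)) = Mul(Add(260, -547), Rational(1, 14)) = Mul(-287, Rational(1, 14)) = Rational(-41, 2)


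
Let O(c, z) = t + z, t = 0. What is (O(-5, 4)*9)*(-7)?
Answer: -252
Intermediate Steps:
O(c, z) = z (O(c, z) = 0 + z = z)
(O(-5, 4)*9)*(-7) = (4*9)*(-7) = 36*(-7) = -252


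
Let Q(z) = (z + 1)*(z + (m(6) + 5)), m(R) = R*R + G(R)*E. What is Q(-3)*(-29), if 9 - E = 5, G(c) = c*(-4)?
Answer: -3364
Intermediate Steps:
G(c) = -4*c
E = 4 (E = 9 - 1*5 = 9 - 5 = 4)
m(R) = R**2 - 16*R (m(R) = R*R - 4*R*4 = R**2 - 16*R)
Q(z) = (1 + z)*(-55 + z) (Q(z) = (z + 1)*(z + (6*(-16 + 6) + 5)) = (1 + z)*(z + (6*(-10) + 5)) = (1 + z)*(z + (-60 + 5)) = (1 + z)*(z - 55) = (1 + z)*(-55 + z))
Q(-3)*(-29) = (-55 + (-3)**2 - 54*(-3))*(-29) = (-55 + 9 + 162)*(-29) = 116*(-29) = -3364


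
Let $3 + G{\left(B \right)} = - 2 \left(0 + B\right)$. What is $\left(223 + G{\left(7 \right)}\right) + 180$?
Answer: $386$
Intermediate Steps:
$G{\left(B \right)} = -3 - 2 B$ ($G{\left(B \right)} = -3 - 2 \left(0 + B\right) = -3 - 2 B$)
$\left(223 + G{\left(7 \right)}\right) + 180 = \left(223 - 17\right) + 180 = 206 + 180 = 386$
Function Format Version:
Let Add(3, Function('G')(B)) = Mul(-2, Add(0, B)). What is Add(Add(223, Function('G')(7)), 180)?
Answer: 386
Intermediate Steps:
Function('G')(B) = Add(-3, Mul(-2, B)) (Function('G')(B) = Add(-3, Mul(-2, Add(0, B))) = Add(-3, Mul(-2, B)))
Add(Add(223, Function('G')(7)), 180) = Add(Add(223, Add(-3, Mul(-2, 7))), 180) = Add(Add(223, Add(-3, -14)), 180) = Add(Add(223, -17), 180) = Add(206, 180) = 386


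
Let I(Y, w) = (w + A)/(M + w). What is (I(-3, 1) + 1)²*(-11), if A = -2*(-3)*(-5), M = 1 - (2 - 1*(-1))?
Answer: -9900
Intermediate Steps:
M = -2 (M = 1 - (2 + 1) = 1 - 1*3 = 1 - 3 = -2)
A = -30 (A = 6*(-5) = -30)
I(Y, w) = (-30 + w)/(-2 + w) (I(Y, w) = (w - 30)/(-2 + w) = (-30 + w)/(-2 + w))
(I(-3, 1) + 1)²*(-11) = ((-30 + 1)/(-2 + 1) + 1)²*(-11) = (-29/(-1) + 1)²*(-11) = (-1*(-29) + 1)²*(-11) = (29 + 1)²*(-11) = 30²*(-11) = 900*(-11) = -9900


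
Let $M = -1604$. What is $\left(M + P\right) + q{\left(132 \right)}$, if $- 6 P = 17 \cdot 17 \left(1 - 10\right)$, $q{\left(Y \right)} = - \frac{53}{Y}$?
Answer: $- \frac{154559}{132} \approx -1170.9$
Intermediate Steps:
$P = \frac{867}{2}$ ($P = - \frac{17 \cdot 17 \left(1 - 10\right)}{6} = - \frac{289 \left(1 - 10\right)}{6} = - \frac{289 \left(-9\right)}{6} = \left(- \frac{1}{6}\right) \left(-2601\right) = \frac{867}{2} \approx 433.5$)
$\left(M + P\right) + q{\left(132 \right)} = \left(-1604 + \frac{867}{2}\right) - \frac{53}{132} = - \frac{2341}{2} - \frac{53}{132} = - \frac{154559}{132}$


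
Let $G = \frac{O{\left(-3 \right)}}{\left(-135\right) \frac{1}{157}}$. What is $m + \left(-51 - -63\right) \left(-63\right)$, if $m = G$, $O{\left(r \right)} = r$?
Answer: $- \frac{33863}{45} \approx -752.51$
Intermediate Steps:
$G = \frac{157}{45}$ ($G = - \frac{3}{\left(-135\right) \frac{1}{157}} = - \frac{3}{- \frac{135}{157}} = \left(-3\right) \left(- \frac{157}{135}\right) = \frac{157}{45} \approx 3.4889$)
$m = \frac{157}{45} \approx 3.4889$
$m + \left(-51 - -63\right) \left(-63\right) = \frac{157}{45} + \left(-51 - -63\right) \left(-63\right) = \frac{157}{45} + \left(-51 + 63\right) \left(-63\right) = \frac{157}{45} + 12 \left(-63\right) = \frac{157}{45} - 756 = - \frac{33863}{45}$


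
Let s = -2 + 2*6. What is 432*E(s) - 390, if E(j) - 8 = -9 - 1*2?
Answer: -1686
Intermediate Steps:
s = 10 (s = -2 + 12 = 10)
E(j) = -3 (E(j) = 8 + (-9 - 1*2) = 8 + (-9 - 2) = 8 - 11 = -3)
432*E(s) - 390 = 432*(-3) - 390 = -1296 - 390 = -1686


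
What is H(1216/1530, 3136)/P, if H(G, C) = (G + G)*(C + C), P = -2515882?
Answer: -3813376/962324865 ≈ -0.0039627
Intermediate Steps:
H(G, C) = 4*C*G (H(G, C) = (2*G)*(2*C) = 4*C*G)
H(1216/1530, 3136)/P = (4*3136*(1216/1530))/(-2515882) = (4*3136*(1216*(1/1530)))*(-1/2515882) = (4*3136*(608/765))*(-1/2515882) = (7626752/765)*(-1/2515882) = -3813376/962324865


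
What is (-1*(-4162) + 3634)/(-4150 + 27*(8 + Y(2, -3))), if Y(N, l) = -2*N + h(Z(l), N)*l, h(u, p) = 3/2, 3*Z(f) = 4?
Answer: -15592/8327 ≈ -1.8725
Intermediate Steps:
Z(f) = 4/3 (Z(f) = (⅓)*4 = 4/3)
h(u, p) = 3/2 (h(u, p) = 3*(½) = 3/2)
Y(N, l) = -2*N + 3*l/2
(-1*(-4162) + 3634)/(-4150 + 27*(8 + Y(2, -3))) = (-1*(-4162) + 3634)/(-4150 + 27*(8 + (-2*2 + (3/2)*(-3)))) = (4162 + 3634)/(-4150 + 27*(8 + (-4 - 9/2))) = 7796/(-4150 + 27*(8 - 17/2)) = 7796/(-4150 + 27*(-½)) = 7796/(-4150 - 27/2) = 7796/(-8327/2) = 7796*(-2/8327) = -15592/8327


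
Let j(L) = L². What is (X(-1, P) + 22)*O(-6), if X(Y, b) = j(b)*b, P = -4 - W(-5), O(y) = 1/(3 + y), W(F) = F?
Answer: -23/3 ≈ -7.6667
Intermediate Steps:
P = 1 (P = -4 - 1*(-5) = -4 + 5 = 1)
X(Y, b) = b³ (X(Y, b) = b²*b = b³)
(X(-1, P) + 22)*O(-6) = (1³ + 22)/(3 - 6) = (1 + 22)/(-3) = 23*(-⅓) = -23/3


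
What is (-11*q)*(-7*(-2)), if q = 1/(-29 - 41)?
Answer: 11/5 ≈ 2.2000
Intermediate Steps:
q = -1/70 (q = 1/(-70) = -1/70 ≈ -0.014286)
(-11*q)*(-7*(-2)) = (-11*(-1/70))*(-7*(-2)) = (11/70)*14 = 11/5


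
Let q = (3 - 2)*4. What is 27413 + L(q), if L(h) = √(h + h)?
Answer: 27413 + 2*√2 ≈ 27416.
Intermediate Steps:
q = 4 (q = 1*4 = 4)
L(h) = √2*√h (L(h) = √(2*h) = √2*√h)
27413 + L(q) = 27413 + √2*√4 = 27413 + √2*2 = 27413 + 2*√2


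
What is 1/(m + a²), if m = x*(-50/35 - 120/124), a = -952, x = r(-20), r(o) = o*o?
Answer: 217/196459968 ≈ 1.1046e-6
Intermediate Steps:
r(o) = o²
x = 400 (x = (-20)² = 400)
m = -208000/217 (m = 400*(-50/35 - 120/124) = 400*(-50*1/35 - 120*1/124) = 400*(-10/7 - 30/31) = 400*(-520/217) = -208000/217 ≈ -958.53)
1/(m + a²) = 1/(-208000/217 + (-952)²) = 1/(-208000/217 + 906304) = 1/(196459968/217) = 217/196459968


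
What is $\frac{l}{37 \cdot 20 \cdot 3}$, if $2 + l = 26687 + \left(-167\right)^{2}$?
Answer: $\frac{27287}{1110} \approx 24.583$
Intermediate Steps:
$l = 54574$ ($l = -2 + \left(26687 + \left(-167\right)^{2}\right) = -2 + \left(26687 + 27889\right) = -2 + 54576 = 54574$)
$\frac{l}{37 \cdot 20 \cdot 3} = \frac{54574}{37 \cdot 20 \cdot 3} = \frac{54574}{740 \cdot 3} = \frac{54574}{2220} = 54574 \cdot \frac{1}{2220} = \frac{27287}{1110}$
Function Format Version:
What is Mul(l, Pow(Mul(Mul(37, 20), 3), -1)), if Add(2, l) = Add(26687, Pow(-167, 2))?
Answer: Rational(27287, 1110) ≈ 24.583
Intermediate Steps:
l = 54574 (l = Add(-2, Add(26687, Pow(-167, 2))) = Add(-2, Add(26687, 27889)) = Add(-2, 54576) = 54574)
Mul(l, Pow(Mul(Mul(37, 20), 3), -1)) = Mul(54574, Pow(Mul(Mul(37, 20), 3), -1)) = Mul(54574, Pow(Mul(740, 3), -1)) = Mul(54574, Pow(2220, -1)) = Mul(54574, Rational(1, 2220)) = Rational(27287, 1110)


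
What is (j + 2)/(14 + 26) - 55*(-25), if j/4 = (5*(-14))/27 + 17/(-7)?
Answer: 5195791/3780 ≈ 1374.5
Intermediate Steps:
j = -3796/189 (j = 4*((5*(-14))/27 + 17/(-7)) = 4*(-70*1/27 + 17*(-⅐)) = 4*(-70/27 - 17/7) = 4*(-949/189) = -3796/189 ≈ -20.085)
(j + 2)/(14 + 26) - 55*(-25) = (-3796/189 + 2)/(14 + 26) - 55*(-25) = -3418/189/40 + 1375 = -3418/189*1/40 + 1375 = -1709/3780 + 1375 = 5195791/3780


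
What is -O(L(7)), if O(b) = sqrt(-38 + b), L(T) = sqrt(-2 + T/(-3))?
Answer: -sqrt(-342 + 3*I*sqrt(39))/3 ≈ -0.16878 - 6.1667*I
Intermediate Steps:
L(T) = sqrt(-2 - T/3) (L(T) = sqrt(-2 + T*(-1/3)) = sqrt(-2 - T/3))
-O(L(7)) = -sqrt(-38 + sqrt(-18 - 3*7)/3) = -sqrt(-38 + sqrt(-18 - 21)/3) = -sqrt(-38 + sqrt(-39)/3) = -sqrt(-38 + (I*sqrt(39))/3) = -sqrt(-38 + I*sqrt(39)/3)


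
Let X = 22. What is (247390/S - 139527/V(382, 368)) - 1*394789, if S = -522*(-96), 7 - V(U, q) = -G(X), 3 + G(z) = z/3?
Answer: -173403044081/425952 ≈ -4.0710e+5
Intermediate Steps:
G(z) = -3 + z/3
V(U, q) = 34/3 (V(U, q) = 7 - (-1)*(-3 + (⅓)*22) = 7 - (-1)*(-3 + 22/3) = 7 - (-1)*13/3 = 7 - 1*(-13/3) = 7 + 13/3 = 34/3)
S = 50112
(247390/S - 139527/V(382, 368)) - 1*394789 = (247390/50112 - 139527/34/3) - 1*394789 = (247390*(1/50112) - 139527*3/34) - 394789 = (123695/25056 - 418581/34) - 394789 = -5241879953/425952 - 394789 = -173403044081/425952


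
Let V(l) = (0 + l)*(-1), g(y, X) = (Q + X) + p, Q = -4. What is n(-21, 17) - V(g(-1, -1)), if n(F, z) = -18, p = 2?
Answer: -21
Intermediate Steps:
g(y, X) = -2 + X (g(y, X) = (-4 + X) + 2 = -2 + X)
V(l) = -l (V(l) = l*(-1) = -l)
n(-21, 17) - V(g(-1, -1)) = -18 - (-1)*(-2 - 1) = -18 - (-1)*(-3) = -18 - 1*3 = -18 - 3 = -21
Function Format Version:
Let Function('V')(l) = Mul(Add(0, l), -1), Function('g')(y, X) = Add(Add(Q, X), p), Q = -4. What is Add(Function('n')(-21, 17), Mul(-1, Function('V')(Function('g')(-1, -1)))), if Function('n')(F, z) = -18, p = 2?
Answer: -21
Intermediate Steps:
Function('g')(y, X) = Add(-2, X) (Function('g')(y, X) = Add(Add(-4, X), 2) = Add(-2, X))
Function('V')(l) = Mul(-1, l) (Function('V')(l) = Mul(l, -1) = Mul(-1, l))
Add(Function('n')(-21, 17), Mul(-1, Function('V')(Function('g')(-1, -1)))) = Add(-18, Mul(-1, Mul(-1, Add(-2, -1)))) = Add(-18, Mul(-1, Mul(-1, -3))) = Add(-18, Mul(-1, 3)) = Add(-18, -3) = -21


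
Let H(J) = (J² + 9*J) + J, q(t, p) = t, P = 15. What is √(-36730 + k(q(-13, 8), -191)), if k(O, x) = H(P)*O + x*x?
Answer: 2*I*√1281 ≈ 71.582*I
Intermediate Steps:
H(J) = J² + 10*J
k(O, x) = x² + 375*O (k(O, x) = (15*(10 + 15))*O + x*x = (15*25)*O + x² = 375*O + x² = x² + 375*O)
√(-36730 + k(q(-13, 8), -191)) = √(-36730 + ((-191)² + 375*(-13))) = √(-36730 + (36481 - 4875)) = √(-36730 + 31606) = √(-5124) = 2*I*√1281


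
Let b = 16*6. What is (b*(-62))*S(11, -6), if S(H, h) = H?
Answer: -65472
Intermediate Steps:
b = 96
(b*(-62))*S(11, -6) = (96*(-62))*11 = -5952*11 = -65472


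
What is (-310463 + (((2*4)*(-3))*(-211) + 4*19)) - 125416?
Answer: -430739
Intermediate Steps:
(-310463 + (((2*4)*(-3))*(-211) + 4*19)) - 125416 = (-310463 + ((8*(-3))*(-211) + 76)) - 125416 = (-310463 + (-24*(-211) + 76)) - 125416 = (-310463 + (5064 + 76)) - 125416 = (-310463 + 5140) - 125416 = -305323 - 125416 = -430739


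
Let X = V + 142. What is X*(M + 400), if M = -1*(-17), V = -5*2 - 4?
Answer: 53376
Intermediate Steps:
V = -14 (V = -10 - 4 = -14)
X = 128 (X = -14 + 142 = 128)
M = 17
X*(M + 400) = 128*(17 + 400) = 128*417 = 53376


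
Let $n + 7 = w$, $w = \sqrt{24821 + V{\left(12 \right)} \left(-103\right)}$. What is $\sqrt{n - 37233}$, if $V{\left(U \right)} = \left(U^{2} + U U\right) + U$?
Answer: $\sqrt{-37240 + i \sqrt{6079}} \approx 0.202 + 192.98 i$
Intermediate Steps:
$V{\left(U \right)} = U + 2 U^{2}$ ($V{\left(U \right)} = \left(U^{2} + U^{2}\right) + U = 2 U^{2} + U = U + 2 U^{2}$)
$w = i \sqrt{6079}$ ($w = \sqrt{24821 + 12 \left(1 + 2 \cdot 12\right) \left(-103\right)} = \sqrt{24821 + 12 \left(1 + 24\right) \left(-103\right)} = \sqrt{24821 + 12 \cdot 25 \left(-103\right)} = \sqrt{24821 + 300 \left(-103\right)} = \sqrt{24821 - 30900} = \sqrt{-6079} = i \sqrt{6079} \approx 77.968 i$)
$n = -7 + i \sqrt{6079} \approx -7.0 + 77.968 i$
$\sqrt{n - 37233} = \sqrt{\left(-7 + i \sqrt{6079}\right) - 37233} = \sqrt{-37240 + i \sqrt{6079}}$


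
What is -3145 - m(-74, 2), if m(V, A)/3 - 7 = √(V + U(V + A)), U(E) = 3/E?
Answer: -3166 - I*√10662/4 ≈ -3166.0 - 25.814*I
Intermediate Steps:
m(V, A) = 21 + 3*√(V + 3/(A + V)) (m(V, A) = 21 + 3*√(V + 3/(V + A)) = 21 + 3*√(V + 3/(A + V)))
-3145 - m(-74, 2) = -3145 - (21 + 3*√((3 - 74*(2 - 74))/(2 - 74))) = -3145 - (21 + 3*√((3 - 74*(-72))/(-72))) = -3145 - (21 + 3*√(-(3 + 5328)/72)) = -3145 - (21 + 3*√(-1/72*5331)) = -3145 - (21 + 3*√(-1777/24)) = -3145 - (21 + 3*(I*√10662/12)) = -3145 - (21 + I*√10662/4) = -3145 + (-21 - I*√10662/4) = -3166 - I*√10662/4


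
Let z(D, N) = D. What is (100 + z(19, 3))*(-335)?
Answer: -39865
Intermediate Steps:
(100 + z(19, 3))*(-335) = (100 + 19)*(-335) = 119*(-335) = -39865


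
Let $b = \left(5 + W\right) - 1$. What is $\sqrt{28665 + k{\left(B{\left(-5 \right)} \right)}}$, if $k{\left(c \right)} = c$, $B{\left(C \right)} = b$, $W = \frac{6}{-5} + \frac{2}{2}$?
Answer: $\frac{68 \sqrt{155}}{5} \approx 169.32$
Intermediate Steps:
$W = - \frac{1}{5}$ ($W = 6 \left(- \frac{1}{5}\right) + 2 \cdot \frac{1}{2} = - \frac{6}{5} + 1 = - \frac{1}{5} \approx -0.2$)
$b = \frac{19}{5}$ ($b = \left(5 - \frac{1}{5}\right) - 1 = \frac{24}{5} - 1 = \frac{19}{5} \approx 3.8$)
$B{\left(C \right)} = \frac{19}{5}$
$\sqrt{28665 + k{\left(B{\left(-5 \right)} \right)}} = \sqrt{28665 + \frac{19}{5}} = \sqrt{\frac{143344}{5}} = \frac{68 \sqrt{155}}{5}$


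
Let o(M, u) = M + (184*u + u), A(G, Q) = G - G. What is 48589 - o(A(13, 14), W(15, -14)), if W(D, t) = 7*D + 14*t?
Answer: 65424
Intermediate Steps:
A(G, Q) = 0
o(M, u) = M + 185*u
48589 - o(A(13, 14), W(15, -14)) = 48589 - (0 + 185*(7*15 + 14*(-14))) = 48589 - (0 + 185*(105 - 196)) = 48589 - (0 + 185*(-91)) = 48589 - (0 - 16835) = 48589 - 1*(-16835) = 48589 + 16835 = 65424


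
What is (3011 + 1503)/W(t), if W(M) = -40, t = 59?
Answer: -2257/20 ≈ -112.85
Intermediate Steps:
(3011 + 1503)/W(t) = (3011 + 1503)/(-40) = 4514*(-1/40) = -2257/20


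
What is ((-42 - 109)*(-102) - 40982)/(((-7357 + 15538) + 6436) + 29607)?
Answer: -6395/11056 ≈ -0.57842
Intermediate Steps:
((-42 - 109)*(-102) - 40982)/(((-7357 + 15538) + 6436) + 29607) = (-151*(-102) - 40982)/((8181 + 6436) + 29607) = (15402 - 40982)/(14617 + 29607) = -25580/44224 = -25580*1/44224 = -6395/11056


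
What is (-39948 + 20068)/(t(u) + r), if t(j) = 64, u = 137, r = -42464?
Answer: 497/1060 ≈ 0.46887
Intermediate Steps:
(-39948 + 20068)/(t(u) + r) = (-39948 + 20068)/(64 - 42464) = -19880/(-42400) = -19880*(-1/42400) = 497/1060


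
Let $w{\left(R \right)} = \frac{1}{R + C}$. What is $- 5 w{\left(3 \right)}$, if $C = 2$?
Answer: $-1$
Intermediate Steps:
$w{\left(R \right)} = \frac{1}{2 + R}$ ($w{\left(R \right)} = \frac{1}{R + 2} = \frac{1}{2 + R}$)
$- 5 w{\left(3 \right)} = - \frac{5}{2 + 3} = - \frac{5}{5} = \left(-5\right) \frac{1}{5} = -1$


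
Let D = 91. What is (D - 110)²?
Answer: 361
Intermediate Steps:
(D - 110)² = (91 - 110)² = (-19)² = 361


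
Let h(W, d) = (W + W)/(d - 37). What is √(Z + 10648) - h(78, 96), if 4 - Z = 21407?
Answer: -156/59 + 3*I*√1195 ≈ -2.6441 + 103.71*I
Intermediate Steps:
Z = -21403 (Z = 4 - 1*21407 = 4 - 21407 = -21403)
h(W, d) = 2*W/(-37 + d) (h(W, d) = (2*W)/(-37 + d) = 2*W/(-37 + d))
√(Z + 10648) - h(78, 96) = √(-21403 + 10648) - 2*78/(-37 + 96) = √(-10755) - 2*78/59 = 3*I*√1195 - 2*78/59 = 3*I*√1195 - 1*156/59 = 3*I*√1195 - 156/59 = -156/59 + 3*I*√1195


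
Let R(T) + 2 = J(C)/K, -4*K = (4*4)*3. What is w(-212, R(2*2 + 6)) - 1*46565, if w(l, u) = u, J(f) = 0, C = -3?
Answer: -46567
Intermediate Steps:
K = -12 (K = -4*4*3/4 = -4*3 = -¼*48 = -12)
R(T) = -2 (R(T) = -2 + 0/(-12) = -2 + 0*(-1/12) = -2 + 0 = -2)
w(-212, R(2*2 + 6)) - 1*46565 = -2 - 1*46565 = -2 - 46565 = -46567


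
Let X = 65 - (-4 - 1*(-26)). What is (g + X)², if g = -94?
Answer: 2601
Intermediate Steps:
X = 43 (X = 65 - (-4 + 26) = 65 - 1*22 = 65 - 22 = 43)
(g + X)² = (-94 + 43)² = (-51)² = 2601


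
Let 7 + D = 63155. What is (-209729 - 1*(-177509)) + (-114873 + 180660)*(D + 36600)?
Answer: 6562089456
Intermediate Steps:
D = 63148 (D = -7 + 63155 = 63148)
(-209729 - 1*(-177509)) + (-114873 + 180660)*(D + 36600) = (-209729 - 1*(-177509)) + (-114873 + 180660)*(63148 + 36600) = (-209729 + 177509) + 65787*99748 = -32220 + 6562121676 = 6562089456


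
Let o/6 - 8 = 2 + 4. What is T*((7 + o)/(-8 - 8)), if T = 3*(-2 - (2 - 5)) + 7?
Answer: -455/8 ≈ -56.875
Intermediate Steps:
o = 84 (o = 48 + 6*(2 + 4) = 48 + 6*6 = 48 + 36 = 84)
T = 10 (T = 3*(-2 - 1*(-3)) + 7 = 3*(-2 + 3) + 7 = 3*1 + 7 = 3 + 7 = 10)
T*((7 + o)/(-8 - 8)) = 10*((7 + 84)/(-8 - 8)) = 10*(91/(-16)) = 10*(-1/16*91) = 10*(-91/16) = -455/8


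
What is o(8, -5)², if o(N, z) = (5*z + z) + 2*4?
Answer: 484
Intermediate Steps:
o(N, z) = 8 + 6*z (o(N, z) = 6*z + 8 = 8 + 6*z)
o(8, -5)² = (8 + 6*(-5))² = (8 - 30)² = (-22)² = 484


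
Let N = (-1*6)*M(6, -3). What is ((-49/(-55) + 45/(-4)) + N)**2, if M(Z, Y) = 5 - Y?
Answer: 164839921/48400 ≈ 3405.8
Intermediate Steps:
N = -48 (N = (-1*6)*(5 - 1*(-3)) = -6*(5 + 3) = -6*8 = -48)
((-49/(-55) + 45/(-4)) + N)**2 = ((-49/(-55) + 45/(-4)) - 48)**2 = ((-49*(-1/55) + 45*(-1/4)) - 48)**2 = ((49/55 - 45/4) - 48)**2 = (-2279/220 - 48)**2 = (-12839/220)**2 = 164839921/48400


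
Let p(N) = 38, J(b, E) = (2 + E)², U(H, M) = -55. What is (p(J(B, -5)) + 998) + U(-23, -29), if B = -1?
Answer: 981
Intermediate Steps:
(p(J(B, -5)) + 998) + U(-23, -29) = (38 + 998) - 55 = 1036 - 55 = 981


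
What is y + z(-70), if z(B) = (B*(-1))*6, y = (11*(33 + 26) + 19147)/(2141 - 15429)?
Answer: 1390291/3322 ≈ 418.51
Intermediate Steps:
y = -4949/3322 (y = (11*59 + 19147)/(-13288) = (649 + 19147)*(-1/13288) = 19796*(-1/13288) = -4949/3322 ≈ -1.4898)
z(B) = -6*B (z(B) = -B*6 = -6*B)
y + z(-70) = -4949/3322 - 6*(-70) = -4949/3322 + 420 = 1390291/3322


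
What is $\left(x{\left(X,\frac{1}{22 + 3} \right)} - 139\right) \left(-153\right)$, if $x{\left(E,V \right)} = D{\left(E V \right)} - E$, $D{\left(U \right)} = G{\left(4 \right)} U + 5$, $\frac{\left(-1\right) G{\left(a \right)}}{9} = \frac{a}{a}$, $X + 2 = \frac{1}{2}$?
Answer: $\frac{504747}{25} \approx 20190.0$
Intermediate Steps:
$X = - \frac{3}{2}$ ($X = -2 + \frac{1}{2} = - \frac{3}{2} \approx -1.5$)
$G{\left(a \right)} = -9$ ($G{\left(a \right)} = - 9 \frac{a}{a} = \left(-9\right) 1 = -9$)
$D{\left(U \right)} = 5 - 9 U$ ($D{\left(U \right)} = - 9 U + 5 = 5 - 9 U$)
$x{\left(E,V \right)} = 5 - E - 9 E V$ ($x{\left(E,V \right)} = \left(5 - 9 E V\right) - E = 5 - E - 9 E V$)
$\left(x{\left(X,\frac{1}{22 + 3} \right)} - 139\right) \left(-153\right) = \left(\left(5 - - \frac{3}{2} - - \frac{27}{2 \left(22 + 3\right)}\right) - 139\right) \left(-153\right) = \left(\left(5 + \frac{3}{2} - - \frac{27}{2 \cdot 25}\right) - 139\right) \left(-153\right) = \left(\left(5 + \frac{3}{2} - \left(- \frac{27}{2}\right) \frac{1}{25}\right) - 139\right) \left(-153\right) = \left(\left(5 + \frac{3}{2} + \frac{27}{50}\right) - 139\right) \left(-153\right) = \left(\frac{176}{25} - 139\right) \left(-153\right) = \left(- \frac{3299}{25}\right) \left(-153\right) = \frac{504747}{25}$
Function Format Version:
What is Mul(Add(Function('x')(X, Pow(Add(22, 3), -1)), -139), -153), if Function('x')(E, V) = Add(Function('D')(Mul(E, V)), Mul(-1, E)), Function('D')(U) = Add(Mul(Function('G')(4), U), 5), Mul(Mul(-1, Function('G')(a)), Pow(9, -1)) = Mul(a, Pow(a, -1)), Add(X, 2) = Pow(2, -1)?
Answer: Rational(504747, 25) ≈ 20190.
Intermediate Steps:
X = Rational(-3, 2) (X = Add(-2, Pow(2, -1)) = Add(-2, Rational(1, 2)) = Rational(-3, 2) ≈ -1.5000)
Function('G')(a) = -9 (Function('G')(a) = Mul(-9, Mul(a, Pow(a, -1))) = Mul(-9, 1) = -9)
Function('D')(U) = Add(5, Mul(-9, U)) (Function('D')(U) = Add(Mul(-9, U), 5) = Add(5, Mul(-9, U)))
Function('x')(E, V) = Add(5, Mul(-1, E), Mul(-9, E, V)) (Function('x')(E, V) = Add(Add(5, Mul(-9, Mul(E, V))), Mul(-1, E)) = Add(Add(5, Mul(-9, E, V)), Mul(-1, E)) = Add(5, Mul(-1, E), Mul(-9, E, V)))
Mul(Add(Function('x')(X, Pow(Add(22, 3), -1)), -139), -153) = Mul(Add(Add(5, Mul(-1, Rational(-3, 2)), Mul(-9, Rational(-3, 2), Pow(Add(22, 3), -1))), -139), -153) = Mul(Add(Add(5, Rational(3, 2), Mul(-9, Rational(-3, 2), Pow(25, -1))), -139), -153) = Mul(Add(Add(5, Rational(3, 2), Mul(-9, Rational(-3, 2), Rational(1, 25))), -139), -153) = Mul(Add(Add(5, Rational(3, 2), Rational(27, 50)), -139), -153) = Mul(Add(Rational(176, 25), -139), -153) = Mul(Rational(-3299, 25), -153) = Rational(504747, 25)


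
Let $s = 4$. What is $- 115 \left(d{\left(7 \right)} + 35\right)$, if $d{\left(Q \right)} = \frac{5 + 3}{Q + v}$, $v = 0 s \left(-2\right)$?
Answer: $- \frac{29095}{7} \approx -4156.4$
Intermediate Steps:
$v = 0$ ($v = 0 \cdot 4 \left(-2\right) = 0 \left(-2\right) = 0$)
$d{\left(Q \right)} = \frac{8}{Q}$ ($d{\left(Q \right)} = \frac{5 + 3}{Q + 0} = \frac{8}{Q}$)
$- 115 \left(d{\left(7 \right)} + 35\right) = - 115 \left(\frac{8}{7} + 35\right) = \left(-115\right) \frac{253}{7} = - \frac{29095}{7}$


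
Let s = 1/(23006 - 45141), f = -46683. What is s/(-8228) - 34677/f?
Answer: 36933394133/49720610940 ≈ 0.74282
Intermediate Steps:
s = -1/22135 (s = 1/(-22135) = -1/22135 ≈ -4.5177e-5)
s/(-8228) - 34677/f = -1/22135/(-8228) - 34677/(-46683) = -1/22135*(-1/8228) - 34677*(-1/46683) = 1/182126780 + 3853/5187 = 36933394133/49720610940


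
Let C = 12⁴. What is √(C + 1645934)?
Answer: √1666670 ≈ 1291.0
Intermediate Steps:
C = 20736
√(C + 1645934) = √(20736 + 1645934) = √1666670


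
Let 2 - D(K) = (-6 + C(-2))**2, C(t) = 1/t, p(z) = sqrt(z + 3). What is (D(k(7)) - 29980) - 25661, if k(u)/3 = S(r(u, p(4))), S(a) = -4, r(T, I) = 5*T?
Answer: -222725/4 ≈ -55681.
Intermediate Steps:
p(z) = sqrt(3 + z)
k(u) = -12 (k(u) = 3*(-4) = -12)
D(K) = -161/4 (D(K) = 2 - (-6 + 1/(-2))**2 = 2 - (-6 - 1/2)**2 = 2 - (-13/2)**2 = 2 - 1*169/4 = 2 - 169/4 = -161/4)
(D(k(7)) - 29980) - 25661 = (-161/4 - 29980) - 25661 = -120081/4 - 25661 = -222725/4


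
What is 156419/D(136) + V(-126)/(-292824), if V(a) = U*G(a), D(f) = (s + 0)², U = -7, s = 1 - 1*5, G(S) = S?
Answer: 12982773/1328 ≈ 9776.2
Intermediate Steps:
s = -4 (s = 1 - 5 = -4)
D(f) = 16 (D(f) = (-4 + 0)² = (-4)² = 16)
V(a) = -7*a
156419/D(136) + V(-126)/(-292824) = 156419/16 - 7*(-126)/(-292824) = 156419*(1/16) + 882*(-1/292824) = 156419/16 - 1/332 = 12982773/1328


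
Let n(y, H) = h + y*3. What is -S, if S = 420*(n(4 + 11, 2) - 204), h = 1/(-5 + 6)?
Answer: 66360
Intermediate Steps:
h = 1 (h = 1/1 = 1)
n(y, H) = 1 + 3*y (n(y, H) = 1 + y*3 = 1 + 3*y)
S = -66360 (S = 420*((1 + 3*(4 + 11)) - 204) = 420*((1 + 3*15) - 204) = 420*((1 + 45) - 204) = 420*(46 - 204) = 420*(-158) = -66360)
-S = -1*(-66360) = 66360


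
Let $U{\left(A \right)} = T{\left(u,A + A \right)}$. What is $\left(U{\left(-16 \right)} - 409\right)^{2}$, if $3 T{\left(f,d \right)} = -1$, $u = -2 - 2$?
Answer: $\frac{1507984}{9} \approx 1.6755 \cdot 10^{5}$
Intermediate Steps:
$u = -4$
$T{\left(f,d \right)} = - \frac{1}{3}$ ($T{\left(f,d \right)} = \frac{1}{3} \left(-1\right) = - \frac{1}{3}$)
$U{\left(A \right)} = - \frac{1}{3}$
$\left(U{\left(-16 \right)} - 409\right)^{2} = \left(- \frac{1}{3} - 409\right)^{2} = \left(- \frac{1228}{3}\right)^{2} = \frac{1507984}{9}$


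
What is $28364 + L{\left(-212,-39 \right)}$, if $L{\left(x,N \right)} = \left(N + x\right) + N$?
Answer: $28074$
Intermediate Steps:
$L{\left(x,N \right)} = x + 2 N$
$28364 + L{\left(-212,-39 \right)} = 28364 + \left(-212 + 2 \left(-39\right)\right) = 28364 - 290 = 28074$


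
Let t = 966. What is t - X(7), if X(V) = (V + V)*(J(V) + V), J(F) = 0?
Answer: 868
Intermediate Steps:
X(V) = 2*V**2 (X(V) = (V + V)*(0 + V) = (2*V)*V = 2*V**2)
t - X(7) = 966 - 2*7**2 = 966 - 2*49 = 966 - 1*98 = 966 - 98 = 868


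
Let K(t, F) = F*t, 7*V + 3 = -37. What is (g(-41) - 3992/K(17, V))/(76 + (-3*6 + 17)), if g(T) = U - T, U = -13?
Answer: 5873/6375 ≈ 0.92126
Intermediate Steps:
V = -40/7 (V = -3/7 + (⅐)*(-37) = -3/7 - 37/7 = -40/7 ≈ -5.7143)
g(T) = -13 - T
(g(-41) - 3992/K(17, V))/(76 + (-3*6 + 17)) = ((-13 - 1*(-41)) - 3992/((-40/7*17)))/(76 + (-3*6 + 17)) = ((-13 + 41) - 3992/(-680/7))/(76 + (-18 + 17)) = (28 - 3992*(-7/680))/(76 - 1) = (28 + 3493/85)/75 = (5873/85)*(1/75) = 5873/6375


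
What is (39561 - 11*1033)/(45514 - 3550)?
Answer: 14099/20982 ≈ 0.67196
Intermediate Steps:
(39561 - 11*1033)/(45514 - 3550) = (39561 - 11363)/41964 = 28198*(1/41964) = 14099/20982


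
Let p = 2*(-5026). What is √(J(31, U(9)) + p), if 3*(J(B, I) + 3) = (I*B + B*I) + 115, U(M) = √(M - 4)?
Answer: √(-90150 + 186*√5)/3 ≈ 99.852*I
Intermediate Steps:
U(M) = √(-4 + M)
p = -10052
J(B, I) = 106/3 + 2*B*I/3 (J(B, I) = -3 + ((I*B + B*I) + 115)/3 = -3 + ((B*I + B*I) + 115)/3 = -3 + (2*B*I + 115)/3 = -3 + (115 + 2*B*I)/3 = -3 + (115/3 + 2*B*I/3) = 106/3 + 2*B*I/3)
√(J(31, U(9)) + p) = √((106/3 + (⅔)*31*√(-4 + 9)) - 10052) = √((106/3 + (⅔)*31*√5) - 10052) = √((106/3 + 62*√5/3) - 10052) = √(-30050/3 + 62*√5/3)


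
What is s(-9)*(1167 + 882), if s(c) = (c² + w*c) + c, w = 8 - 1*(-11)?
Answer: -202851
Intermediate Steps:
w = 19 (w = 8 + 11 = 19)
s(c) = c² + 20*c (s(c) = (c² + 19*c) + c = c² + 20*c)
s(-9)*(1167 + 882) = (-9*(20 - 9))*(1167 + 882) = -9*11*2049 = -99*2049 = -202851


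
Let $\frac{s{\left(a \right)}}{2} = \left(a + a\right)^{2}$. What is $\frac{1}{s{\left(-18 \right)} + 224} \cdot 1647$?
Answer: $\frac{1647}{2816} \approx 0.58487$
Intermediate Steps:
$s{\left(a \right)} = 8 a^{2}$ ($s{\left(a \right)} = 2 \left(a + a\right)^{2} = 2 \left(2 a\right)^{2} = 2 \cdot 4 a^{2} = 8 a^{2}$)
$\frac{1}{s{\left(-18 \right)} + 224} \cdot 1647 = \frac{1}{8 \left(-18\right)^{2} + 224} \cdot 1647 = \frac{1}{8 \cdot 324 + 224} \cdot 1647 = \frac{1}{2592 + 224} \cdot 1647 = \frac{1}{2816} \cdot 1647 = \frac{1647}{2816}$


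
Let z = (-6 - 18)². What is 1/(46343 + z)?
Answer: 1/46919 ≈ 2.1313e-5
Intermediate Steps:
z = 576 (z = (-24)² = 576)
1/(46343 + z) = 1/(46343 + 576) = 1/46919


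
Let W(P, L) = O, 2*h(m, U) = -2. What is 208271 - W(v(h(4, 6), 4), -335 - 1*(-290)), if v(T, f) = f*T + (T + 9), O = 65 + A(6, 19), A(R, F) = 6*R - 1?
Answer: 208171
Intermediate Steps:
h(m, U) = -1 (h(m, U) = (1/2)*(-2) = -1)
A(R, F) = -1 + 6*R
O = 100 (O = 65 + (-1 + 6*6) = 65 + (-1 + 36) = 65 + 35 = 100)
v(T, f) = 9 + T + T*f (v(T, f) = T*f + (9 + T) = 9 + T + T*f)
W(P, L) = 100
208271 - W(v(h(4, 6), 4), -335 - 1*(-290)) = 208271 - 1*100 = 208271 - 100 = 208171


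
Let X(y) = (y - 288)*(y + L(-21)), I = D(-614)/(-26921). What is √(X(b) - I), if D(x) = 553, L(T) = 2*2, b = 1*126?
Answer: I*√15263014588147/26921 ≈ 145.12*I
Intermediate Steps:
b = 126
L(T) = 4
I = -553/26921 (I = 553/(-26921) = 553*(-1/26921) = -553/26921 ≈ -0.020542)
X(y) = (-288 + y)*(4 + y) (X(y) = (y - 288)*(y + 4) = (-288 + y)*(4 + y))
√(X(b) - I) = √((-1152 + 126² - 284*126) - 1*(-553/26921)) = √((-1152 + 15876 - 35784) + 553/26921) = √(-21060 + 553/26921) = √(-566955707/26921) = I*√15263014588147/26921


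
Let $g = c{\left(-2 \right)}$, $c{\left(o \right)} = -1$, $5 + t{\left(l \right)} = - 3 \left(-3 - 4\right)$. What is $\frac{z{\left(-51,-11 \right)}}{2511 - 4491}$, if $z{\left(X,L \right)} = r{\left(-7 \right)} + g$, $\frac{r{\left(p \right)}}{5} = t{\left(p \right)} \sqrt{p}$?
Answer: $\frac{1}{1980} - \frac{4 i \sqrt{7}}{99} \approx 0.00050505 - 0.1069 i$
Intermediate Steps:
$t{\left(l \right)} = 16$ ($t{\left(l \right)} = -5 - 3 \left(-3 - 4\right) = -5 - -21 = -5 + 21 = 16$)
$g = -1$
$r{\left(p \right)} = 80 \sqrt{p}$ ($r{\left(p \right)} = 5 \cdot 16 \sqrt{p} = 80 \sqrt{p}$)
$z{\left(X,L \right)} = -1 + 80 i \sqrt{7}$ ($z{\left(X,L \right)} = 80 \sqrt{-7} - 1 = 80 i \sqrt{7} - 1 = -1 + 80 i \sqrt{7}$)
$\frac{z{\left(-51,-11 \right)}}{2511 - 4491} = \frac{-1 + 80 i \sqrt{7}}{2511 - 4491} = \frac{-1 + 80 i \sqrt{7}}{-1980} = \left(-1 + 80 i \sqrt{7}\right) \left(- \frac{1}{1980}\right) = \frac{1}{1980} - \frac{4 i \sqrt{7}}{99}$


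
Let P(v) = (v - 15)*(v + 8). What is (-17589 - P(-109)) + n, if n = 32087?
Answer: 1974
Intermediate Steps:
P(v) = (-15 + v)*(8 + v)
(-17589 - P(-109)) + n = (-17589 - (-120 + (-109)² - 7*(-109))) + 32087 = (-17589 - (-120 + 11881 + 763)) + 32087 = (-17589 - 1*12524) + 32087 = (-17589 - 12524) + 32087 = -30113 + 32087 = 1974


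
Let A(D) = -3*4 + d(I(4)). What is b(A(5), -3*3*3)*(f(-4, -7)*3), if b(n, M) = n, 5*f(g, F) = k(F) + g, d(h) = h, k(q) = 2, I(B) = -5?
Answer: 102/5 ≈ 20.400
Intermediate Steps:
f(g, F) = ⅖ + g/5 (f(g, F) = (2 + g)/5 = ⅖ + g/5)
A(D) = -17 (A(D) = -3*4 - 5 = -12 - 5 = -17)
b(A(5), -3*3*3)*(f(-4, -7)*3) = -17*(⅖ + (⅕)*(-4))*3 = -17*(⅖ - ⅘)*3 = -(-34)*3/5 = -17*(-6/5) = 102/5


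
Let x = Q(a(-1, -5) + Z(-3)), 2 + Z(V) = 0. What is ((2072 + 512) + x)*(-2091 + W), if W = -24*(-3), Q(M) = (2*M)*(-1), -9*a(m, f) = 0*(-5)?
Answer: -5225172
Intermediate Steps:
a(m, f) = 0 (a(m, f) = -0*(-5) = -1/9*0 = 0)
Z(V) = -2 (Z(V) = -2 + 0 = -2)
Q(M) = -2*M
x = 4 (x = -2*(0 - 2) = -2*(-2) = 4)
W = 72
((2072 + 512) + x)*(-2091 + W) = ((2072 + 512) + 4)*(-2091 + 72) = (2584 + 4)*(-2019) = 2588*(-2019) = -5225172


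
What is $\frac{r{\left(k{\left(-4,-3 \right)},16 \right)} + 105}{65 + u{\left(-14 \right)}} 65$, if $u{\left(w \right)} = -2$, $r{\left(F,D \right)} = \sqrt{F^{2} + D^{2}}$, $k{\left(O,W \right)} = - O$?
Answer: $\frac{325}{3} + \frac{260 \sqrt{17}}{63} \approx 125.35$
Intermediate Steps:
$r{\left(F,D \right)} = \sqrt{D^{2} + F^{2}}$
$\frac{r{\left(k{\left(-4,-3 \right)},16 \right)} + 105}{65 + u{\left(-14 \right)}} 65 = \frac{\sqrt{16^{2} + \left(\left(-1\right) \left(-4\right)\right)^{2}} + 105}{65 - 2} \cdot 65 = \frac{\sqrt{256 + 4^{2}} + 105}{63} \cdot 65 = \left(\sqrt{256 + 16} + 105\right) \frac{1}{63} \cdot 65 = \left(\sqrt{272} + 105\right) \frac{1}{63} \cdot 65 = \left(4 \sqrt{17} + 105\right) \frac{1}{63} \cdot 65 = \left(105 + 4 \sqrt{17}\right) \frac{1}{63} \cdot 65 = \left(\frac{5}{3} + \frac{4 \sqrt{17}}{63}\right) 65 = \frac{325}{3} + \frac{260 \sqrt{17}}{63}$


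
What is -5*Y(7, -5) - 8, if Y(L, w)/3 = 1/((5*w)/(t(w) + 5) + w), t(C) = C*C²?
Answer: -112/23 ≈ -4.8696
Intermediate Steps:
t(C) = C³
Y(L, w) = 3/(w + 5*w/(5 + w³)) (Y(L, w) = 3/((5*w)/(w³ + 5) + w) = 3/((5*w)/(5 + w³) + w) = 3/(5*w/(5 + w³) + w) = 3/(w + 5*w/(5 + w³)))
-5*Y(7, -5) - 8 = -15*(5 + (-5)³)/((-5)*(10 + (-5)³)) - 8 = -15*(-1)*(5 - 125)/(5*(10 - 125)) - 8 = -15*(-1)*(-120)/(5*(-115)) - 8 = -15*(-1)*(-1)*(-120)/(5*115) - 8 = -5*(-72/115) - 8 = 72/23 - 8 = -112/23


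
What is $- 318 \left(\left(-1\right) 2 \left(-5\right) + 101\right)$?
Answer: $-35298$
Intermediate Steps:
$- 318 \left(\left(-1\right) 2 \left(-5\right) + 101\right) = - 318 \left(\left(-2\right) \left(-5\right) + 101\right) = - 318 \left(10 + 101\right) = \left(-318\right) 111 = -35298$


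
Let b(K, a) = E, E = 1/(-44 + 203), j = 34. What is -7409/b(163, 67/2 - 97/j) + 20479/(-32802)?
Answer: -38641793341/32802 ≈ -1.1780e+6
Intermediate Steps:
E = 1/159 ≈ 0.0062893
b(K, a) = 1/159
-7409/b(163, 67/2 - 97/j) + 20479/(-32802) = -7409/1/159 + 20479/(-32802) = -7409*159 + 20479*(-1/32802) = -1178031 - 20479/32802 = -38641793341/32802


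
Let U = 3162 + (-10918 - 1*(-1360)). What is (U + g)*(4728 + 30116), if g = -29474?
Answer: -1249854280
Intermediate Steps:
U = -6396 (U = 3162 + (-10918 + 1360) = 3162 - 9558 = -6396)
(U + g)*(4728 + 30116) = (-6396 - 29474)*(4728 + 30116) = -35870*34844 = -1249854280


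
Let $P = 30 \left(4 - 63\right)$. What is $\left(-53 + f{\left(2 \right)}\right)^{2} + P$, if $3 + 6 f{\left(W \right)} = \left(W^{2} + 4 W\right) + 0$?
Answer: $\frac{3529}{4} \approx 882.25$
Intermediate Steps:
$f{\left(W \right)} = - \frac{1}{2} + \frac{W^{2}}{6} + \frac{2 W}{3}$ ($f{\left(W \right)} = - \frac{1}{2} + \frac{\left(W^{2} + 4 W\right) + 0}{6} = - \frac{1}{2} + \frac{W^{2} + 4 W}{6} = - \frac{1}{2} + \left(\frac{W^{2}}{6} + \frac{2 W}{3}\right) = - \frac{1}{2} + \frac{W^{2}}{6} + \frac{2 W}{3}$)
$P = -1770$ ($P = 30 \left(4 - 63\right) = 30 \left(-59\right) = -1770$)
$\left(-53 + f{\left(2 \right)}\right)^{2} + P = \left(-53 + \left(- \frac{1}{2} + \frac{2^{2}}{6} + \frac{2}{3} \cdot 2\right)\right)^{2} - 1770 = \left(-53 + \left(- \frac{1}{2} + \frac{1}{6} \cdot 4 + \frac{4}{3}\right)\right)^{2} - 1770 = \left(-53 + \left(- \frac{1}{2} + \frac{2}{3} + \frac{4}{3}\right)\right)^{2} - 1770 = \left(-53 + \frac{3}{2}\right)^{2} - 1770 = \left(- \frac{103}{2}\right)^{2} - 1770 = \frac{10609}{4} - 1770 = \frac{3529}{4}$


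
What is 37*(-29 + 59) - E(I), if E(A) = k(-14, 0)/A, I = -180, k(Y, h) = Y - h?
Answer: 99893/90 ≈ 1109.9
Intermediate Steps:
E(A) = -14/A (E(A) = (-14 - 1*0)/A = (-14 + 0)/A = -14/A)
37*(-29 + 59) - E(I) = 37*(-29 + 59) - (-14)/(-180) = 37*30 - (-14)*(-1)/180 = 1110 - 1*7/90 = 1110 - 7/90 = 99893/90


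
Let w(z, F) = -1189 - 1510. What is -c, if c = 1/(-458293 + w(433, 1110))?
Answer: 1/460992 ≈ 2.1692e-6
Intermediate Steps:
w(z, F) = -2699
c = -1/460992 (c = 1/(-458293 - 2699) = 1/(-460992) = -1/460992 ≈ -2.1692e-6)
-c = -1*(-1/460992) = 1/460992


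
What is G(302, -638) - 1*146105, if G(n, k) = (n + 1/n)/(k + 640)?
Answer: -88156215/604 ≈ -1.4595e+5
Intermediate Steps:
G(n, k) = (n + 1/n)/(640 + k)
G(302, -638) - 1*146105 = (1 + 302²)/(302*(640 - 638)) - 1*146105 = (1/302)*(1 + 91204)/2 - 146105 = (1/302)*(½)*91205 - 146105 = 91205/604 - 146105 = -88156215/604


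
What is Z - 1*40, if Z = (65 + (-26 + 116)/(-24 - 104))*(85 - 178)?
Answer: -385255/64 ≈ -6019.6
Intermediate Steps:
Z = -382695/64 (Z = (65 + 90/(-128))*(-93) = (65 + 90*(-1/128))*(-93) = (65 - 45/64)*(-93) = (4115/64)*(-93) = -382695/64 ≈ -5979.6)
Z - 1*40 = -382695/64 - 1*40 = -382695/64 - 40 = -385255/64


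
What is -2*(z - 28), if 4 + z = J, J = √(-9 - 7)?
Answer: 64 - 8*I ≈ 64.0 - 8.0*I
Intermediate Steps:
J = 4*I (J = √(-16) = 4*I ≈ 4.0*I)
z = -4 + 4*I ≈ -4.0 + 4.0*I
-2*(z - 28) = -2*((-4 + 4*I) - 28) = -2*(-32 + 4*I) = 64 - 8*I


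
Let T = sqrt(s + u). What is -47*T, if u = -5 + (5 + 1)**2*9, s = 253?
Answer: -94*sqrt(143) ≈ -1124.1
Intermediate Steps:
u = 319 (u = -5 + 6**2*9 = -5 + 36*9 = -5 + 324 = 319)
T = 2*sqrt(143) (T = sqrt(253 + 319) = sqrt(572) = 2*sqrt(143) ≈ 23.917)
-47*T = -94*sqrt(143)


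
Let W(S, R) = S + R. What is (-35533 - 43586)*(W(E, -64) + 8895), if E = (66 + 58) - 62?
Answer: -703605267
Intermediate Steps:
E = 62 (E = 124 - 62 = 62)
W(S, R) = R + S
(-35533 - 43586)*(W(E, -64) + 8895) = (-35533 - 43586)*((-64 + 62) + 8895) = -79119*(-2 + 8895) = -79119*8893 = -703605267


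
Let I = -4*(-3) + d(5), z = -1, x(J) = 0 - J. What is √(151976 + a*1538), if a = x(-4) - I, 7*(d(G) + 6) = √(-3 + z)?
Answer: 2*√(1824025 - 5383*I)/7 ≈ 385.88 - 0.56939*I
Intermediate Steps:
x(J) = -J
d(G) = -6 + 2*I/7 (d(G) = -6 + √(-3 - 1)/7 = -6 + √(-4)/7 = -6 + (2*I)/7 = -6 + 2*I/7)
I = 6 + 2*I/7 (I = -4*(-3) + (-6 + 2*I/7) = 12 + (-6 + 2*I/7) = 6 + 2*I/7 ≈ 6.0 + 0.28571*I)
a = -2 - 2*I/7 (a = -1*(-4) - (6 + 2*I/7) = 4 + (-6 - 2*I/7) = -2 - 2*I/7 ≈ -2.0 - 0.28571*I)
√(151976 + a*1538) = √(151976 + (-2 - 2*I/7)*1538) = √(151976 + (-3076 - 3076*I/7)) = √(148900 - 3076*I/7)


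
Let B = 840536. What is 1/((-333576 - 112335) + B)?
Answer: 1/394625 ≈ 2.5341e-6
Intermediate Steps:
1/((-333576 - 112335) + B) = 1/((-333576 - 112335) + 840536) = 1/(-445911 + 840536) = 1/394625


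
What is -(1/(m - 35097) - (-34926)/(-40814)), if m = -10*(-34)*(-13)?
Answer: 690105778/806423419 ≈ 0.85576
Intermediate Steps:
m = -4420 (m = 340*(-13) = -4420)
-(1/(m - 35097) - (-34926)/(-40814)) = -(1/(-4420 - 35097) - (-34926)/(-40814)) = -(1/(-39517) - (-34926)*(-1)/40814) = -(-1/39517 - 1*17463/20407) = -(-1/39517 - 17463/20407) = -1*(-690105778/806423419) = 690105778/806423419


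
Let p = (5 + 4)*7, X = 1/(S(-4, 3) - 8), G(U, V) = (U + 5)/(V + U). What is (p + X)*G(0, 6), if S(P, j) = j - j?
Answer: 2515/48 ≈ 52.396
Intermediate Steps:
S(P, j) = 0
G(U, V) = (5 + U)/(U + V)
X = -1/8 (X = 1/(0 - 8) = 1/(-8) = -1/8 ≈ -0.12500)
p = 63 (p = 9*7 = 63)
(p + X)*G(0, 6) = (63 - 1/8)*((5 + 0)/(0 + 6)) = 503*(5/6)/8 = 503*((1/6)*5)/8 = (503/8)*(5/6) = 2515/48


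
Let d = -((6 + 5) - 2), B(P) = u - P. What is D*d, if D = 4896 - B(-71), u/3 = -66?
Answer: -45207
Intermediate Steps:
u = -198 (u = 3*(-66) = -198)
B(P) = -198 - P
d = -9 (d = -(11 - 2) = -1*9 = -9)
D = 5023 (D = 4896 - (-198 - 1*(-71)) = 4896 - (-198 + 71) = 4896 - 1*(-127) = 4896 + 127 = 5023)
D*d = 5023*(-9) = -45207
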